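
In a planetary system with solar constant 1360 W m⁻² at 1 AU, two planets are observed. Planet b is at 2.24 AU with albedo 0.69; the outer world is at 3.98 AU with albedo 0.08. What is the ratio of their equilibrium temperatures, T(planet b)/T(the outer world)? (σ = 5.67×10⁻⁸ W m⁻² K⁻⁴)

T₁/T₂ ≈ 1.016

T_eq = [S₀(1−A)/(4σd²)]^(1/4), so T ∝ (1−A)^(1/4) / √d.
T₁ = [1360×0.31/(4×5.67×10⁻⁸×2.24²)]^(1/4) = 138.74 K.
T₂ = [1360×0.92/(4×5.67×10⁻⁸×3.98²)]^(1/4) = 136.61 K.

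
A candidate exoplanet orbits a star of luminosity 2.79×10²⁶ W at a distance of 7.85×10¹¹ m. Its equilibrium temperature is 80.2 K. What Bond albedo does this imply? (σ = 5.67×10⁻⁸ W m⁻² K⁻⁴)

A ≈ 0.74

Flux: S = L/(4πd²) = 2.79×10²⁶/(4π×(7.85×10¹¹)²) = 36.0 W m⁻².
From T_eq⁴ = S(1−A)/(4σ): 1−A = 4σT_eq⁴/S.
1−A = 4 × 5.67×10⁻⁸ × (80.2)⁴ / 36.0 = 0.260.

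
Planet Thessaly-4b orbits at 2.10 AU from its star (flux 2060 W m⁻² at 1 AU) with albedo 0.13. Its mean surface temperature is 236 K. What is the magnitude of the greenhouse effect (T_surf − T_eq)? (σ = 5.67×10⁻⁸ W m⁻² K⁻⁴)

S = 2060/2.10² = 467.1 W m⁻².
T_eq = [S(1−A)/(4σ)]^(1/4) = [467.1×0.87/(4×5.67×10⁻⁸)]^(1/4) = 205.7 K.
ΔT = T_surf − T_eq = 236 − 205.7.

ΔT ≈ 30.3 K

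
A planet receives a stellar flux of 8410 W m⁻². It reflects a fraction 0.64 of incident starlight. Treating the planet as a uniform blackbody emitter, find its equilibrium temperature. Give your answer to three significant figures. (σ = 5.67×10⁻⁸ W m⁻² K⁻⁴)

Energy balance: absorbed = emitted ⇒ πR²·S(1−A) = 4πR²·σT_eq⁴, so T_eq⁴ = S(1−A)/(4σ).
T_eq = [8410 × 0.36 / (4 × 5.67×10⁻⁸)]^(1/4) = (1.33×10¹⁰)^(1/4) = 340 K.

T_eq ≈ 340 K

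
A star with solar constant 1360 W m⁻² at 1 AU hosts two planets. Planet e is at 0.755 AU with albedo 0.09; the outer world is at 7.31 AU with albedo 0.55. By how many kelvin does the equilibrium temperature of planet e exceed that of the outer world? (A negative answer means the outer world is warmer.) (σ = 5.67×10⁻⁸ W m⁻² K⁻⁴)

T_eq = [S₀(1−A)/(4σd²)]^(1/4), so T ∝ (1−A)^(1/4) / √d.
T₁ = [1360×0.91/(4×5.67×10⁻⁸×0.755²)]^(1/4) = 312.80 K.
T₂ = [1360×0.45/(4×5.67×10⁻⁸×7.31²)]^(1/4) = 84.30 K.

ΔT ≈ 228.5 K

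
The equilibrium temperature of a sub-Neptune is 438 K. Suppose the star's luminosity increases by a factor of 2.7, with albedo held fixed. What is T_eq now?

T_eq ∝ L^(1/4) · d^(−1/2).
T′ = 438 × 2.7^(1/4) = 561 K.

T_eq ≈ 561 K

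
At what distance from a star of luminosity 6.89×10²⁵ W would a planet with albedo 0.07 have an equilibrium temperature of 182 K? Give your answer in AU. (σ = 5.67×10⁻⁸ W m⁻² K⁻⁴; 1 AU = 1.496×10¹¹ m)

From T_eq⁴ = L(1−A)/(16πσd²): d = √[L(1−A)/(16πσT_eq⁴)].
d = √[6.89×10²⁵ × 0.93 / (16π × 5.67×10⁻⁸ × (182)⁴)] = 1.43×10¹¹ m = 0.957 AU.

d ≈ 0.957 AU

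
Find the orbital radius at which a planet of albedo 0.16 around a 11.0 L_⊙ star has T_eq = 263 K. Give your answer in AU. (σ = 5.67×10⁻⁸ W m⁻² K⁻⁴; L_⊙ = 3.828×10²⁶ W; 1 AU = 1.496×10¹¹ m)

L = 11.0 × 3.828×10²⁶ = 4.21×10²⁷ W.
From T_eq⁴ = L(1−A)/(16πσd²): d = √[L(1−A)/(16πσT_eq⁴)].
d = √[4.21×10²⁷ × 0.84 / (16π × 5.67×10⁻⁸ × (263)⁴)] = 5.09×10¹¹ m = 3.40 AU.

d ≈ 3.40 AU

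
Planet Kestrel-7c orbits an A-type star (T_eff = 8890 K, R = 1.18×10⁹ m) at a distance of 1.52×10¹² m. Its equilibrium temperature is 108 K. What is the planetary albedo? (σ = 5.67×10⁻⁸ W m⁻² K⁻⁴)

A ≈ 0.86

L = 4πR_⋆²σT_⋆⁴ = 4π(1.18×10⁹)² × 5.67×10⁻⁸ × (8890)⁴ = 6.20×10²⁷ W.
S = L/(4πd²) = 213 W m⁻².
From T_eq⁴ = S(1−A)/(4σ): 1−A = 4σT_eq⁴/S.
1−A = 4 × 5.67×10⁻⁸ × (108)⁴ / 213 = 0.145.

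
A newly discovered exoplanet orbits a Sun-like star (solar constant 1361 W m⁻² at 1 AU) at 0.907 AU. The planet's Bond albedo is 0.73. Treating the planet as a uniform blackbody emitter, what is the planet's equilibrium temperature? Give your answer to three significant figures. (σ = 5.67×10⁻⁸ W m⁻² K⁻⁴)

Flux at 0.907 AU: S = 1361/0.907² = 1650 W m⁻².
Energy balance: absorbed = emitted ⇒ πR²·S(1−A) = 4πR²·σT_eq⁴, so T_eq⁴ = S(1−A)/(4σ).
T_eq = [1650 × 0.27 / (4 × 5.67×10⁻⁸)]^(1/4) = (1.97×10⁹)^(1/4) = 211 K.

T_eq ≈ 211 K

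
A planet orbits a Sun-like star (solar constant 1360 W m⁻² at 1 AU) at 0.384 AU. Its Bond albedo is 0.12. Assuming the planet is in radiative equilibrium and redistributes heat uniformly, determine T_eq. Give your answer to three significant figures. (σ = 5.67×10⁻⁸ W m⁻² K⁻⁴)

T_eq ≈ 435 K

Flux at 0.384 AU: S = 1360/0.384² = 9220 W m⁻².
Energy balance: absorbed = emitted ⇒ πR²·S(1−A) = 4πR²·σT_eq⁴, so T_eq⁴ = S(1−A)/(4σ).
T_eq = [9220 × 0.88 / (4 × 5.67×10⁻⁸)]^(1/4) = (3.58×10¹⁰)^(1/4) = 435 K.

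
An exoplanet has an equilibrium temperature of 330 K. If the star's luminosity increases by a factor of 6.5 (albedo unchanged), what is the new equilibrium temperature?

T_eq ∝ L^(1/4) · d^(−1/2).
T′ = 330 × 6.5^(1/4) = 527 K.

T_eq ≈ 527 K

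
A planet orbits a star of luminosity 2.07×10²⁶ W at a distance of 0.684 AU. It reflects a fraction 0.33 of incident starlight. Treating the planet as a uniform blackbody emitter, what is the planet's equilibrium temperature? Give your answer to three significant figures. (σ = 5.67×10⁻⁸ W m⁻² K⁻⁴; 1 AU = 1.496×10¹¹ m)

d = 0.684 AU = 1.02×10¹¹ m.
Flux: S = L/(4πd²) = 2.07×10²⁶/(4π×(1.02×10¹¹)²) = 1570 W m⁻².
Energy balance: absorbed = emitted ⇒ πR²·S(1−A) = 4πR²·σT_eq⁴, so T_eq⁴ = S(1−A)/(4σ).
T_eq = [1570 × 0.67 / (4 × 5.67×10⁻⁸)]^(1/4) = (4.65×10⁹)^(1/4) = 261 K.

T_eq ≈ 261 K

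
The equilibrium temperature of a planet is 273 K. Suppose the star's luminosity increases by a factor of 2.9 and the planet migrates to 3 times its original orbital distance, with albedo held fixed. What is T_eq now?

T_eq ≈ 206 K

T_eq ∝ L^(1/4) · d^(−1/2).
T′ = 273 × 2.9^(1/4) / 3^(1/2) = 206 K.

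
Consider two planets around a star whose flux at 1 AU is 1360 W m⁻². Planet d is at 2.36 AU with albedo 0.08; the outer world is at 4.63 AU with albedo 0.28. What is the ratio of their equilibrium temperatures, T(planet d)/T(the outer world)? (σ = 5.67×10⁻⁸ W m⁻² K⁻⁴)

T_eq = [S₀(1−A)/(4σd²)]^(1/4), so T ∝ (1−A)^(1/4) / √d.
T₁ = [1360×0.92/(4×5.67×10⁻⁸×2.36²)]^(1/4) = 177.40 K.
T₂ = [1360×0.72/(4×5.67×10⁻⁸×4.63²)]^(1/4) = 119.13 K.

T₁/T₂ ≈ 1.489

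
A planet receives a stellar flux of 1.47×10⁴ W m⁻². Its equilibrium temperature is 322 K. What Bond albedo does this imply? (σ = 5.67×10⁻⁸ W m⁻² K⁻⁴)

From T_eq⁴ = S(1−A)/(4σ): 1−A = 4σT_eq⁴/S.
1−A = 4 × 5.67×10⁻⁸ × (322)⁴ / 1.47×10⁴ = 0.166.

A ≈ 0.83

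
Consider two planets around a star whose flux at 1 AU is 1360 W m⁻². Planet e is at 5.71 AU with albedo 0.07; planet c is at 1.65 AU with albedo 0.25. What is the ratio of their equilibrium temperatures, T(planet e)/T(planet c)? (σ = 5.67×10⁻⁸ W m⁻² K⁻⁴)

T_eq = [S₀(1−A)/(4σd²)]^(1/4), so T ∝ (1−A)^(1/4) / √d.
T₁ = [1360×0.93/(4×5.67×10⁻⁸×5.71²)]^(1/4) = 114.36 K.
T₂ = [1360×0.75/(4×5.67×10⁻⁸×1.65²)]^(1/4) = 201.60 K.

T₁/T₂ ≈ 0.567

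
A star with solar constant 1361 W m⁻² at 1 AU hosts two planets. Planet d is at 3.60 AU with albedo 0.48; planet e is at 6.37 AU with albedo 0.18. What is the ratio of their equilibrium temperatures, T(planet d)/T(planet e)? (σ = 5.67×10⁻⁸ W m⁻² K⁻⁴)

T_eq = [S₀(1−A)/(4σd²)]^(1/4), so T ∝ (1−A)^(1/4) / √d.
T₁ = [1361×0.52/(4×5.67×10⁻⁸×3.60²)]^(1/4) = 124.57 K.
T₂ = [1361×0.82/(4×5.67×10⁻⁸×6.37²)]^(1/4) = 104.94 K.

T₁/T₂ ≈ 1.187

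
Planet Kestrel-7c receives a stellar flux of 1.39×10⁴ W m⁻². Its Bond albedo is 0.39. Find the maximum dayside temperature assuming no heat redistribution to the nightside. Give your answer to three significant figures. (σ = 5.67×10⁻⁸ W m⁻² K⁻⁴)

T_ss ≈ 622 K

With no redistribution each surface element balances locally: S(1−A) = σT⁴.
T = [1.39×10⁴ × 0.61 / 5.67×10⁻⁸]^(1/4) = (1.50×10¹¹)^(1/4) = 622 K.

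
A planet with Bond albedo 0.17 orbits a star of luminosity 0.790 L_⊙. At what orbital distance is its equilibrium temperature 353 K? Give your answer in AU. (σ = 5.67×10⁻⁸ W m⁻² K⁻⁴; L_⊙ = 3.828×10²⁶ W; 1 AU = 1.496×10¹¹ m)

L = 0.790 × 3.828×10²⁶ = 3.02×10²⁶ W.
From T_eq⁴ = L(1−A)/(16πσd²): d = √[L(1−A)/(16πσT_eq⁴)].
d = √[3.02×10²⁶ × 0.83 / (16π × 5.67×10⁻⁸ × (353)⁴)] = 7.53×10¹⁰ m = 0.503 AU.

d ≈ 0.503 AU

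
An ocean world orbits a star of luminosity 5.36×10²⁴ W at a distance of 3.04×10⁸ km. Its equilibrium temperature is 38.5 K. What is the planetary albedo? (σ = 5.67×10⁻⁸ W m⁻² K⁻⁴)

A ≈ 0.89

d = 3.04×10⁸ km = 3.04×10¹¹ m.
Flux: S = L/(4πd²) = 5.36×10²⁴/(4π×(3.04×10¹¹)²) = 4.62 W m⁻².
From T_eq⁴ = S(1−A)/(4σ): 1−A = 4σT_eq⁴/S.
1−A = 4 × 5.67×10⁻⁸ × (38.5)⁴ / 4.62 = 0.108.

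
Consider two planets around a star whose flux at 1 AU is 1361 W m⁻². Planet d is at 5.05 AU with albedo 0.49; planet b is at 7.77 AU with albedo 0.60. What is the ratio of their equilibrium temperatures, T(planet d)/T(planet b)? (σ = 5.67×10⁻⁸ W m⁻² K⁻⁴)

T₁/T₂ ≈ 1.318

T_eq = [S₀(1−A)/(4σd²)]^(1/4), so T ∝ (1−A)^(1/4) / √d.
T₁ = [1361×0.51/(4×5.67×10⁻⁸×5.05²)]^(1/4) = 104.66 K.
T₂ = [1361×0.40/(4×5.67×10⁻⁸×7.77²)]^(1/4) = 79.41 K.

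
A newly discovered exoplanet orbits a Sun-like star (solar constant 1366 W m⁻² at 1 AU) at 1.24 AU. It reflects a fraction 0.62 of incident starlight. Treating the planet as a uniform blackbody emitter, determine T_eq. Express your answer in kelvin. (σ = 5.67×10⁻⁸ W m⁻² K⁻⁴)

T_eq ≈ 196 K

Flux at 1.24 AU: S = 1366/1.24² = 888 W m⁻².
Energy balance: absorbed = emitted ⇒ πR²·S(1−A) = 4πR²·σT_eq⁴, so T_eq⁴ = S(1−A)/(4σ).
T_eq = [888 × 0.38 / (4 × 5.67×10⁻⁸)]^(1/4) = (1.49×10⁹)^(1/4) = 196 K.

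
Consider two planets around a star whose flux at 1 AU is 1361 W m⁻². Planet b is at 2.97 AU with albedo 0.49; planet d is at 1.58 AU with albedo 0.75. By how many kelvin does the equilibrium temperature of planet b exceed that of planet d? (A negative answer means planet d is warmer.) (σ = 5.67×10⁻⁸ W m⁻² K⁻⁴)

T_eq = [S₀(1−A)/(4σd²)]^(1/4), so T ∝ (1−A)^(1/4) / √d.
T₁ = [1361×0.51/(4×5.67×10⁻⁸×2.97²)]^(1/4) = 136.48 K.
T₂ = [1361×0.25/(4×5.67×10⁻⁸×1.58²)]^(1/4) = 156.57 K.

ΔT ≈ -20.1 K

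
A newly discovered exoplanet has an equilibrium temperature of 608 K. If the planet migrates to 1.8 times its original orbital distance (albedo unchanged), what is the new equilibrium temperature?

T_eq ≈ 453 K

T_eq ∝ L^(1/4) · d^(−1/2).
T′ = 608 / 1.8^(1/2) = 453 K.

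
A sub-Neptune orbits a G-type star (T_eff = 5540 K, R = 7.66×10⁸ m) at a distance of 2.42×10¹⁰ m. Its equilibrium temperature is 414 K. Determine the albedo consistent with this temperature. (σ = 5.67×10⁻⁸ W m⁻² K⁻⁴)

L = 4πR_⋆²σT_⋆⁴ = 4π(7.66×10⁸)² × 5.67×10⁻⁸ × (5540)⁴ = 3.94×10²⁶ W.
S = L/(4πd²) = 5.35×10⁴ W m⁻².
From T_eq⁴ = S(1−A)/(4σ): 1−A = 4σT_eq⁴/S.
1−A = 4 × 5.67×10⁻⁸ × (414)⁴ / 5.35×10⁴ = 0.125.

A ≈ 0.88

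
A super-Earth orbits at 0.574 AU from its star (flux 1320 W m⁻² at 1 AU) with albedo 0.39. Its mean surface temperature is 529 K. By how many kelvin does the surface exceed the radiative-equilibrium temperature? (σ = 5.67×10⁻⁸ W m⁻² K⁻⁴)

ΔT ≈ 206.8 K

S = 1320/0.574² = 4006 W m⁻².
T_eq = [S(1−A)/(4σ)]^(1/4) = [4006×0.61/(4×5.67×10⁻⁸)]^(1/4) = 322.2 K.
ΔT = T_surf − T_eq = 529 − 322.2.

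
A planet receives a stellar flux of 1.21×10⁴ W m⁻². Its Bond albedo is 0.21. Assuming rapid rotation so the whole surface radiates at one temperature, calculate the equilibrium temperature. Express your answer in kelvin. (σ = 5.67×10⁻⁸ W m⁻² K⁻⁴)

Energy balance: absorbed = emitted ⇒ πR²·S(1−A) = 4πR²·σT_eq⁴, so T_eq⁴ = S(1−A)/(4σ).
T_eq = [1.21×10⁴ × 0.79 / (4 × 5.67×10⁻⁸)]^(1/4) = (4.21×10¹⁰)^(1/4) = 453 K.

T_eq ≈ 453 K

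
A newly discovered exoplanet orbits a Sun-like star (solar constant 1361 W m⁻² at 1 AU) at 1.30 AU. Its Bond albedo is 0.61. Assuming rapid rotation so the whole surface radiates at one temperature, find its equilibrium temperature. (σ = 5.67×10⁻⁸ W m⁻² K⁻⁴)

Flux at 1.30 AU: S = 1361/1.30² = 805 W m⁻².
Energy balance: absorbed = emitted ⇒ πR²·S(1−A) = 4πR²·σT_eq⁴, so T_eq⁴ = S(1−A)/(4σ).
T_eq = [805 × 0.39 / (4 × 5.67×10⁻⁸)]^(1/4) = (1.38×10⁹)^(1/4) = 193 K.

T_eq ≈ 193 K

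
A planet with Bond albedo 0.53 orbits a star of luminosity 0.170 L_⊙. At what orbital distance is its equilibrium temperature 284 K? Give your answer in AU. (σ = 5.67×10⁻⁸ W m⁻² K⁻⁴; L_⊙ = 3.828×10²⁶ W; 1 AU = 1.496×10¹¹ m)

d ≈ 0.271 AU

L = 0.170 × 3.828×10²⁶ = 6.51×10²⁵ W.
From T_eq⁴ = L(1−A)/(16πσd²): d = √[L(1−A)/(16πσT_eq⁴)].
d = √[6.51×10²⁵ × 0.47 / (16π × 5.67×10⁻⁸ × (284)⁴)] = 4.06×10¹⁰ m = 0.271 AU.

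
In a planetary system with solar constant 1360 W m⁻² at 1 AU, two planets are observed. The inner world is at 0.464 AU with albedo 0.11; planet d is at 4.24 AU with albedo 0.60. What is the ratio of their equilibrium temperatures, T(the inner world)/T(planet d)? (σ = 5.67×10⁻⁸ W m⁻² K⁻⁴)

T₁/T₂ ≈ 3.692

T_eq = [S₀(1−A)/(4σd²)]^(1/4), so T ∝ (1−A)^(1/4) / √d.
T₁ = [1360×0.89/(4×5.67×10⁻⁸×0.464²)]^(1/4) = 396.79 K.
T₂ = [1360×0.40/(4×5.67×10⁻⁸×4.24²)]^(1/4) = 107.47 K.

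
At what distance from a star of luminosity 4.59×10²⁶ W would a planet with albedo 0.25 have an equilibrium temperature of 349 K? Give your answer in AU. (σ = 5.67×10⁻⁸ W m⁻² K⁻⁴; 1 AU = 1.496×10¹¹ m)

d ≈ 0.603 AU

From T_eq⁴ = L(1−A)/(16πσd²): d = √[L(1−A)/(16πσT_eq⁴)].
d = √[4.59×10²⁶ × 0.75 / (16π × 5.67×10⁻⁸ × (349)⁴)] = 9.02×10¹⁰ m = 0.603 AU.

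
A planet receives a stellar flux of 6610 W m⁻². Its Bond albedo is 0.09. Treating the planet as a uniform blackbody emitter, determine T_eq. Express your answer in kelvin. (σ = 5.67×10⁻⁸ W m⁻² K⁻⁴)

Energy balance: absorbed = emitted ⇒ πR²·S(1−A) = 4πR²·σT_eq⁴, so T_eq⁴ = S(1−A)/(4σ).
T_eq = [6610 × 0.91 / (4 × 5.67×10⁻⁸)]^(1/4) = (2.65×10¹⁰)^(1/4) = 404 K.

T_eq ≈ 404 K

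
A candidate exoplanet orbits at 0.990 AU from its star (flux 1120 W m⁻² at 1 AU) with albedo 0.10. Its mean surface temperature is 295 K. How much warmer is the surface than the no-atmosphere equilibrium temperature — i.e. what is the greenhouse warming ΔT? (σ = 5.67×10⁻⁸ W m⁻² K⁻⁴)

ΔT ≈ 35.5 K

S = 1120/0.990² = 1143 W m⁻².
T_eq = [S(1−A)/(4σ)]^(1/4) = [1143×0.90/(4×5.67×10⁻⁸)]^(1/4) = 259.5 K.
ΔT = T_surf − T_eq = 295 − 259.5.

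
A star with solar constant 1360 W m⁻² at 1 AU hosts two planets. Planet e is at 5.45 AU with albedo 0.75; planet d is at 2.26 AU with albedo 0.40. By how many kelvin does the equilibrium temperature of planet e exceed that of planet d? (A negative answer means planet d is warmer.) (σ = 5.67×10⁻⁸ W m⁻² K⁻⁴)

ΔT ≈ -78.6 K

T_eq = [S₀(1−A)/(4σd²)]^(1/4), so T ∝ (1−A)^(1/4) / √d.
T₁ = [1360×0.25/(4×5.67×10⁻⁸×5.45²)]^(1/4) = 84.29 K.
T₂ = [1360×0.60/(4×5.67×10⁻⁸×2.26²)]^(1/4) = 162.91 K.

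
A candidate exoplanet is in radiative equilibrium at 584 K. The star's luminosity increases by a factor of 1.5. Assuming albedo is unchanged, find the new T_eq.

T_eq ≈ 646 K

T_eq ∝ L^(1/4) · d^(−1/2).
T′ = 584 × 1.5^(1/4) = 646 K.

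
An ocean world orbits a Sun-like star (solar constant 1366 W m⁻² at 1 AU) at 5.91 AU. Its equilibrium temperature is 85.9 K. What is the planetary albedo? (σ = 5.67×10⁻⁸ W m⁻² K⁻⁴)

Flux at 5.91 AU: S = 1366/5.91² = 39.1 W m⁻².
From T_eq⁴ = S(1−A)/(4σ): 1−A = 4σT_eq⁴/S.
1−A = 4 × 5.67×10⁻⁸ × (85.9)⁴ / 39.1 = 0.316.

A ≈ 0.68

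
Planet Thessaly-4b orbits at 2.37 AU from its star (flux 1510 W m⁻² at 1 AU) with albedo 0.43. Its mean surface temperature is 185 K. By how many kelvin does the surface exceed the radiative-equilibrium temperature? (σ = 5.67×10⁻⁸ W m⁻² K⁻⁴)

S = 1510/2.37² = 268.8 W m⁻².
T_eq = [S(1−A)/(4σ)]^(1/4) = [268.8×0.57/(4×5.67×10⁻⁸)]^(1/4) = 161.2 K.
ΔT = T_surf − T_eq = 185 − 161.2.

ΔT ≈ 23.8 K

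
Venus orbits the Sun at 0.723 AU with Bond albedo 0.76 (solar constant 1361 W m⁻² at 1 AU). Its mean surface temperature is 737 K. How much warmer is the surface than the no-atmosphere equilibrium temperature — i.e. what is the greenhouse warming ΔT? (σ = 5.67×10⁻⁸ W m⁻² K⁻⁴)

ΔT ≈ 507.9 K

S = 1361/0.723² = 2604 W m⁻².
T_eq = [S(1−A)/(4σ)]^(1/4) = [2604×0.24/(4×5.67×10⁻⁸)]^(1/4) = 229.1 K.
ΔT = T_surf − T_eq = 737 − 229.1.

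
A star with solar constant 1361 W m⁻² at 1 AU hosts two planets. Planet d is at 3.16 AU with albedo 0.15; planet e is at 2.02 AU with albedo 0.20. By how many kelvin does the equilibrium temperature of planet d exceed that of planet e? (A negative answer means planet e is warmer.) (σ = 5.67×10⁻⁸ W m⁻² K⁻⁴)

ΔT ≈ -34.9 K

T_eq = [S₀(1−A)/(4σd²)]^(1/4), so T ∝ (1−A)^(1/4) / √d.
T₁ = [1361×0.85/(4×5.67×10⁻⁸×3.16²)]^(1/4) = 150.34 K.
T₂ = [1361×0.80/(4×5.67×10⁻⁸×2.02²)]^(1/4) = 185.20 K.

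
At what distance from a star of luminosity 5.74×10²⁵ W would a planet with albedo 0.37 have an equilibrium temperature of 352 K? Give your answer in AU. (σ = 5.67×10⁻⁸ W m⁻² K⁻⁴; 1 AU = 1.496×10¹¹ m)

From T_eq⁴ = L(1−A)/(16πσd²): d = √[L(1−A)/(16πσT_eq⁴)].
d = √[5.74×10²⁵ × 0.63 / (16π × 5.67×10⁻⁸ × (352)⁴)] = 2.87×10¹⁰ m = 0.192 AU.

d ≈ 0.192 AU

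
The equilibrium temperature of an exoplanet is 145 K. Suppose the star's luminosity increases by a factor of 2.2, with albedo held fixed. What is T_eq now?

T_eq ∝ L^(1/4) · d^(−1/2).
T′ = 145 × 2.2^(1/4) = 177 K.

T_eq ≈ 177 K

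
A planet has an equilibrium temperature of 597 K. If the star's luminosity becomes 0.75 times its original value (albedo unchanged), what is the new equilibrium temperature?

T_eq ∝ L^(1/4) · d^(−1/2).
T′ = 597 × 0.75^(1/4) = 556 K.

T_eq ≈ 556 K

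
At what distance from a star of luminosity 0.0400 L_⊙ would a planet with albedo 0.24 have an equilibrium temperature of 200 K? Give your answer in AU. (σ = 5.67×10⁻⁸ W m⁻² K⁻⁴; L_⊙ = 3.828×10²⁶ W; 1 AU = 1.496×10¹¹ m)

L = 0.0400 × 3.828×10²⁶ = 1.53×10²⁵ W.
From T_eq⁴ = L(1−A)/(16πσd²): d = √[L(1−A)/(16πσT_eq⁴)].
d = √[1.53×10²⁵ × 0.76 / (16π × 5.67×10⁻⁸ × (200)⁴)] = 5.05×10¹⁰ m = 0.338 AU.

d ≈ 0.338 AU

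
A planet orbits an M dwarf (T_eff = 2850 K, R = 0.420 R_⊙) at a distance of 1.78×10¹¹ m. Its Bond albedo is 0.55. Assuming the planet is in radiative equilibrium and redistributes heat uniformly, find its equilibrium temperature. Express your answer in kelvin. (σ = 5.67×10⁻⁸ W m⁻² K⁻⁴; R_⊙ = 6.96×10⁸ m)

T_eq ≈ 66.9 K

R_⋆ = 0.420 × 6.96×10⁸ = 2.92×10⁸ m.
L = 4πR_⋆²σT_⋆⁴ = 4π(2.92×10⁸)² × 5.67×10⁻⁸ × (2850)⁴ = 4.02×10²⁴ W.
S = L/(4πd²) = 10.1 W m⁻².
Energy balance: absorbed = emitted ⇒ πR²·S(1−A) = 4πR²·σT_eq⁴, so T_eq⁴ = S(1−A)/(4σ).
T_eq = [10.1 × 0.45 / (4 × 5.67×10⁻⁸)]^(1/4) = (2.00×10⁷)^(1/4) = 66.9 K.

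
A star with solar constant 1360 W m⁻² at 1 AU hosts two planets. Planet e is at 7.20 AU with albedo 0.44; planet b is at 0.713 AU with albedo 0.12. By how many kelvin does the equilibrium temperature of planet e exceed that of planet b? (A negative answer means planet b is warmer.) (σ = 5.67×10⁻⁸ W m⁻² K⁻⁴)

ΔT ≈ -229.5 K

T_eq = [S₀(1−A)/(4σd²)]^(1/4), so T ∝ (1−A)^(1/4) / √d.
T₁ = [1360×0.56/(4×5.67×10⁻⁸×7.20²)]^(1/4) = 89.71 K.
T₂ = [1360×0.88/(4×5.67×10⁻⁸×0.713²)]^(1/4) = 319.19 K.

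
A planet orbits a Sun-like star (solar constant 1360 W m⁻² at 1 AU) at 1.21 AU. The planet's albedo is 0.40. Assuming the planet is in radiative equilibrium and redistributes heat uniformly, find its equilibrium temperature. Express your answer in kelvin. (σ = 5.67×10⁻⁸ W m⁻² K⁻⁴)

T_eq ≈ 223 K

Flux at 1.21 AU: S = 1360/1.21² = 929 W m⁻².
Energy balance: absorbed = emitted ⇒ πR²·S(1−A) = 4πR²·σT_eq⁴, so T_eq⁴ = S(1−A)/(4σ).
T_eq = [929 × 0.60 / (4 × 5.67×10⁻⁸)]^(1/4) = (2.46×10⁹)^(1/4) = 223 K.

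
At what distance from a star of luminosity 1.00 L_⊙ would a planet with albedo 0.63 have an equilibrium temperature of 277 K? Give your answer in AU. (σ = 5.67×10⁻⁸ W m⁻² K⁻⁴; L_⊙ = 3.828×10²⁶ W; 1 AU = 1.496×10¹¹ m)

d ≈ 0.614 AU

L = 1.00 × 3.828×10²⁶ = 3.83×10²⁶ W.
From T_eq⁴ = L(1−A)/(16πσd²): d = √[L(1−A)/(16πσT_eq⁴)].
d = √[3.83×10²⁶ × 0.37 / (16π × 5.67×10⁻⁸ × (277)⁴)] = 9.19×10¹⁰ m = 0.614 AU.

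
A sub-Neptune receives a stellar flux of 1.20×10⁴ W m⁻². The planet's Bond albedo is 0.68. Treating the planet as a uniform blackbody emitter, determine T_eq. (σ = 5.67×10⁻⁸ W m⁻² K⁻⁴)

T_eq ≈ 361 K

Energy balance: absorbed = emitted ⇒ πR²·S(1−A) = 4πR²·σT_eq⁴, so T_eq⁴ = S(1−A)/(4σ).
T_eq = [1.20×10⁴ × 0.32 / (4 × 5.67×10⁻⁸)]^(1/4) = (1.69×10¹⁰)^(1/4) = 361 K.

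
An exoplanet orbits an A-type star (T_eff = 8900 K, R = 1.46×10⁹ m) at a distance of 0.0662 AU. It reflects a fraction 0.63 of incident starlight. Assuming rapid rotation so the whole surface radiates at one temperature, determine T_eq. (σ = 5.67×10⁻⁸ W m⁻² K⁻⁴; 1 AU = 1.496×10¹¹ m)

d = 0.0662 AU = 9.90×10⁹ m.
L = 4πR_⋆²σT_⋆⁴ = 4π(1.46×10⁹)² × 5.67×10⁻⁸ × (8900)⁴ = 9.53×10²⁷ W.
S = L/(4πd²) = 7.73×10⁶ W m⁻².
Energy balance: absorbed = emitted ⇒ πR²·S(1−A) = 4πR²·σT_eq⁴, so T_eq⁴ = S(1−A)/(4σ).
T_eq = [7.73×10⁶ × 0.37 / (4 × 5.67×10⁻⁸)]^(1/4) = (1.26×10¹³)^(1/4) = 1880 K.

T_eq ≈ 1880 K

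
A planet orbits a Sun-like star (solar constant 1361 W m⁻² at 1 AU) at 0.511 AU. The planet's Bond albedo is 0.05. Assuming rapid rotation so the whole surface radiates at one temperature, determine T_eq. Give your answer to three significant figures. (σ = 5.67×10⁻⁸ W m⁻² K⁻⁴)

T_eq ≈ 384 K

Flux at 0.511 AU: S = 1361/0.511² = 5210 W m⁻².
Energy balance: absorbed = emitted ⇒ πR²·S(1−A) = 4πR²·σT_eq⁴, so T_eq⁴ = S(1−A)/(4σ).
T_eq = [5210 × 0.95 / (4 × 5.67×10⁻⁸)]^(1/4) = (2.18×10¹⁰)^(1/4) = 384 K.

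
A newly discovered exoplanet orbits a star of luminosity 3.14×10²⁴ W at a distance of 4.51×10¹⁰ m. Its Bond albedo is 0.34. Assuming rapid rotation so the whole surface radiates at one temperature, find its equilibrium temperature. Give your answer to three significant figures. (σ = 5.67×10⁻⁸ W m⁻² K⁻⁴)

T_eq ≈ 138 K

Flux: S = L/(4πd²) = 3.14×10²⁴/(4π×(4.51×10¹⁰)²) = 123 W m⁻².
Energy balance: absorbed = emitted ⇒ πR²·S(1−A) = 4πR²·σT_eq⁴, so T_eq⁴ = S(1−A)/(4σ).
T_eq = [123 × 0.66 / (4 × 5.67×10⁻⁸)]^(1/4) = (3.57×10⁸)^(1/4) = 138 K.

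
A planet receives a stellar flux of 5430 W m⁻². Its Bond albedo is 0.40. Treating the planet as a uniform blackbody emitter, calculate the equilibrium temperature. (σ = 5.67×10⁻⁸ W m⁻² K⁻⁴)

T_eq ≈ 346 K

Energy balance: absorbed = emitted ⇒ πR²·S(1−A) = 4πR²·σT_eq⁴, so T_eq⁴ = S(1−A)/(4σ).
T_eq = [5430 × 0.60 / (4 × 5.67×10⁻⁸)]^(1/4) = (1.44×10¹⁰)^(1/4) = 346 K.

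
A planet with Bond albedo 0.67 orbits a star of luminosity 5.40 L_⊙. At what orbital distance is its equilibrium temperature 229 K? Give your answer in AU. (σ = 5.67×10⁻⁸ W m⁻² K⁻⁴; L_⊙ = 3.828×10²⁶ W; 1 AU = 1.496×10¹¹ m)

d ≈ 1.97 AU

L = 5.40 × 3.828×10²⁶ = 2.07×10²⁷ W.
From T_eq⁴ = L(1−A)/(16πσd²): d = √[L(1−A)/(16πσT_eq⁴)].
d = √[2.07×10²⁷ × 0.33 / (16π × 5.67×10⁻⁸ × (229)⁴)] = 2.95×10¹¹ m = 1.97 AU.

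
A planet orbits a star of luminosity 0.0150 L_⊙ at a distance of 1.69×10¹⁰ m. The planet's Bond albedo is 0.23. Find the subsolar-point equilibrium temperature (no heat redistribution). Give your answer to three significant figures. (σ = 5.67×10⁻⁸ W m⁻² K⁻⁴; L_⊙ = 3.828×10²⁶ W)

L = 0.0150 × 3.828×10²⁶ = 5.74×10²⁴ W.
Flux: S = L/(4πd²) = 5.74×10²⁴/(4π×(1.69×10¹⁰)²) = 1600 W m⁻².
At the subsolar point the surface absorbs S(1−A) and emits σT⁴ per unit area — no factor of 4, since only the local patch is in balance.
T = [1600 × 0.77 / 5.67×10⁻⁸]^(1/4) = (2.17×10¹⁰)^(1/4) = 384 K.

T_ss ≈ 384 K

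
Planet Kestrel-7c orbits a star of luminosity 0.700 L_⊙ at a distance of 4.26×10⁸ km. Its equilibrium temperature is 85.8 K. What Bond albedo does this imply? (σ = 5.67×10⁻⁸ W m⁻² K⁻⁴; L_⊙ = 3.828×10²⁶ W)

A ≈ 0.90

d = 4.26×10⁸ km = 4.26×10¹¹ m.
L = 0.700 × 3.828×10²⁶ = 2.68×10²⁶ W.
Flux: S = L/(4πd²) = 2.68×10²⁶/(4π×(4.26×10¹¹)²) = 118 W m⁻².
From T_eq⁴ = S(1−A)/(4σ): 1−A = 4σT_eq⁴/S.
1−A = 4 × 5.67×10⁻⁸ × (85.8)⁴ / 118 = 0.105.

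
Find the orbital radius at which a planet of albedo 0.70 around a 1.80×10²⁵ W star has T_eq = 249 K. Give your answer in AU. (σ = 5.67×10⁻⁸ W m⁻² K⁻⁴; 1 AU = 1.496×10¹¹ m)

From T_eq⁴ = L(1−A)/(16πσd²): d = √[L(1−A)/(16πσT_eq⁴)].
d = √[1.80×10²⁵ × 0.30 / (16π × 5.67×10⁻⁸ × (249)⁴)] = 2.22×10¹⁰ m = 0.148 AU.

d ≈ 0.148 AU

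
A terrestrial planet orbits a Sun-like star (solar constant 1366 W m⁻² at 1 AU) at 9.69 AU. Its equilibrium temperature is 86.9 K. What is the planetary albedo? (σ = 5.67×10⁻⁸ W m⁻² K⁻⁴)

A ≈ 0.11

Flux at 9.69 AU: S = 1366/9.69² = 14.5 W m⁻².
From T_eq⁴ = S(1−A)/(4σ): 1−A = 4σT_eq⁴/S.
1−A = 4 × 5.67×10⁻⁸ × (86.9)⁴ / 14.5 = 0.889.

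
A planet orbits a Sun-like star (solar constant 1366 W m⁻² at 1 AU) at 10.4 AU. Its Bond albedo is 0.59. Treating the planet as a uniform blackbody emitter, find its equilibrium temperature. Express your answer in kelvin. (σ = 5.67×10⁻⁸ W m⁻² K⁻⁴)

Flux at 10.4 AU: S = 1366/10.4² = 12.6 W m⁻².
Energy balance: absorbed = emitted ⇒ πR²·S(1−A) = 4πR²·σT_eq⁴, so T_eq⁴ = S(1−A)/(4σ).
T_eq = [12.6 × 0.41 / (4 × 5.67×10⁻⁸)]^(1/4) = (2.28×10⁷)^(1/4) = 69.1 K.

T_eq ≈ 69.1 K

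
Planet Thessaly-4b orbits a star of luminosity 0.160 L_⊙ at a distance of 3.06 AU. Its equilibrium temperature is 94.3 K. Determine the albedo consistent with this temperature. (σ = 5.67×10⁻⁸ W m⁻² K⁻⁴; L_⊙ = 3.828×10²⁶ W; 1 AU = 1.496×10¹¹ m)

A ≈ 0.23

d = 3.06 AU = 4.58×10¹¹ m.
L = 0.160 × 3.828×10²⁶ = 6.12×10²⁵ W.
Flux: S = L/(4πd²) = 6.12×10²⁵/(4π×(4.58×10¹¹)²) = 23.3 W m⁻².
From T_eq⁴ = S(1−A)/(4σ): 1−A = 4σT_eq⁴/S.
1−A = 4 × 5.67×10⁻⁸ × (94.3)⁴ / 23.3 = 0.771.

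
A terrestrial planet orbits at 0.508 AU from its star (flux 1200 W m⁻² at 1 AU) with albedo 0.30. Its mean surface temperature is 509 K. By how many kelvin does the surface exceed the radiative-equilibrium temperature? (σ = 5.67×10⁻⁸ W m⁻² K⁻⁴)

S = 1200/0.508² = 4650 W m⁻².
T_eq = [S(1−A)/(4σ)]^(1/4) = [4650×0.70/(4×5.67×10⁻⁸)]^(1/4) = 346.1 K.
ΔT = T_surf − T_eq = 509 − 346.1.

ΔT ≈ 162.9 K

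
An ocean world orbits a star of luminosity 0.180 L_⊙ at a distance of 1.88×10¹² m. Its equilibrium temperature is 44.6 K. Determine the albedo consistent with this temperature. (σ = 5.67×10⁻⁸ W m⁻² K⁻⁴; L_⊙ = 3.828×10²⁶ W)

A ≈ 0.42

L = 0.180 × 3.828×10²⁶ = 6.89×10²⁵ W.
Flux: S = L/(4πd²) = 6.89×10²⁵/(4π×(1.88×10¹²)²) = 1.55 W m⁻².
From T_eq⁴ = S(1−A)/(4σ): 1−A = 4σT_eq⁴/S.
1−A = 4 × 5.67×10⁻⁸ × (44.6)⁴ / 1.55 = 0.578.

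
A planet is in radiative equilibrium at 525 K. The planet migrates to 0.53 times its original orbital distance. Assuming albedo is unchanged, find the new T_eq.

T_eq ∝ L^(1/4) · d^(−1/2).
T′ = 525 / 0.53^(1/2) = 721 K.

T_eq ≈ 721 K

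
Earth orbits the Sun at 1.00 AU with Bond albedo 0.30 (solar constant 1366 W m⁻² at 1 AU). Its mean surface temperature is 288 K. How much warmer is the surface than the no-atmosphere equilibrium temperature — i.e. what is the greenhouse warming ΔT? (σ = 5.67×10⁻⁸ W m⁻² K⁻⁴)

S = 1366/1.00² = 1366 W m⁻².
T_eq = [S(1−A)/(4σ)]^(1/4) = [1366×0.70/(4×5.67×10⁻⁸)]^(1/4) = 254.8 K.
ΔT = T_surf − T_eq = 288 − 254.8.

ΔT ≈ 33.2 K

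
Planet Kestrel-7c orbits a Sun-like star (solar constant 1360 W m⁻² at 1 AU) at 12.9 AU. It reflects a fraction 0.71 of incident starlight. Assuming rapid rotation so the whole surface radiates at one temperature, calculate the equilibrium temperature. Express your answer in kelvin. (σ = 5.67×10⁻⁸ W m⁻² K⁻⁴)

T_eq ≈ 56.9 K

Flux at 12.9 AU: S = 1360/12.9² = 8.17 W m⁻².
Energy balance: absorbed = emitted ⇒ πR²·S(1−A) = 4πR²·σT_eq⁴, so T_eq⁴ = S(1−A)/(4σ).
T_eq = [8.17 × 0.29 / (4 × 5.67×10⁻⁸)]^(1/4) = (1.04×10⁷)^(1/4) = 56.9 K.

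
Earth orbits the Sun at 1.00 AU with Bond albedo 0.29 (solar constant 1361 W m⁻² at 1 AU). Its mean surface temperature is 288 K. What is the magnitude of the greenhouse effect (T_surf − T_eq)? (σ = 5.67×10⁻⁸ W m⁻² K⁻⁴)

ΔT ≈ 32.5 K

S = 1361/1.00² = 1361 W m⁻².
T_eq = [S(1−A)/(4σ)]^(1/4) = [1361×0.71/(4×5.67×10⁻⁸)]^(1/4) = 255.5 K.
ΔT = T_surf − T_eq = 288 − 255.5.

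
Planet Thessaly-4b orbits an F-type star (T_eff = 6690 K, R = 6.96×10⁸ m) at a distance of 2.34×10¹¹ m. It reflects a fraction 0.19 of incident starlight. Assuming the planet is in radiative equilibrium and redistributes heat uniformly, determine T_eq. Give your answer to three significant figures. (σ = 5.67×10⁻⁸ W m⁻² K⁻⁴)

T_eq ≈ 245 K

L = 4πR_⋆²σT_⋆⁴ = 4π(6.96×10⁸)² × 5.67×10⁻⁸ × (6690)⁴ = 6.91×10²⁶ W.
S = L/(4πd²) = 1000 W m⁻².
Energy balance: absorbed = emitted ⇒ πR²·S(1−A) = 4πR²·σT_eq⁴, so T_eq⁴ = S(1−A)/(4σ).
T_eq = [1000 × 0.81 / (4 × 5.67×10⁻⁸)]^(1/4) = (3.59×10⁹)^(1/4) = 245 K.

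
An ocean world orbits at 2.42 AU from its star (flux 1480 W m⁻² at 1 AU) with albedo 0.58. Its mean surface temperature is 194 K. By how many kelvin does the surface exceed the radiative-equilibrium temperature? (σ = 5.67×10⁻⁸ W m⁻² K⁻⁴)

ΔT ≈ 46.9 K

S = 1480/2.42² = 252.7 W m⁻².
T_eq = [S(1−A)/(4σ)]^(1/4) = [252.7×0.42/(4×5.67×10⁻⁸)]^(1/4) = 147.1 K.
ΔT = T_surf − T_eq = 194 − 147.1.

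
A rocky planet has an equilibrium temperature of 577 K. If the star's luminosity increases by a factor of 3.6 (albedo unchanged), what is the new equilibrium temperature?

T_eq ≈ 795 K

T_eq ∝ L^(1/4) · d^(−1/2).
T′ = 577 × 3.6^(1/4) = 795 K.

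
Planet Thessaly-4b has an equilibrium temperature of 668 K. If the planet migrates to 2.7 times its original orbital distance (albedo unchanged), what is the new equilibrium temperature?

T_eq ∝ L^(1/4) · d^(−1/2).
T′ = 668 / 2.7^(1/2) = 407 K.

T_eq ≈ 407 K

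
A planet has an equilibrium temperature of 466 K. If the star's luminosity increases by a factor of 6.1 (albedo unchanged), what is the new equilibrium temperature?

T_eq ≈ 732 K

T_eq ∝ L^(1/4) · d^(−1/2).
T′ = 466 × 6.1^(1/4) = 732 K.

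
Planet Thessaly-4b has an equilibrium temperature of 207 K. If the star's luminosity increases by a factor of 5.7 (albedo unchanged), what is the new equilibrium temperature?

T_eq ∝ L^(1/4) · d^(−1/2).
T′ = 207 × 5.7^(1/4) = 320 K.

T_eq ≈ 320 K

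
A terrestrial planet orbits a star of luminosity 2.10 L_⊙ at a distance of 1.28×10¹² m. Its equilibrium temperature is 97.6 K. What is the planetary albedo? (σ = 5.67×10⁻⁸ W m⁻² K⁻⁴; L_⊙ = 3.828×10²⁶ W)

A ≈ 0.47

L = 2.10 × 3.828×10²⁶ = 8.04×10²⁶ W.
Flux: S = L/(4πd²) = 8.04×10²⁶/(4π×(1.28×10¹²)²) = 39.0 W m⁻².
From T_eq⁴ = S(1−A)/(4σ): 1−A = 4σT_eq⁴/S.
1−A = 4 × 5.67×10⁻⁸ × (97.6)⁴ / 39.0 = 0.527.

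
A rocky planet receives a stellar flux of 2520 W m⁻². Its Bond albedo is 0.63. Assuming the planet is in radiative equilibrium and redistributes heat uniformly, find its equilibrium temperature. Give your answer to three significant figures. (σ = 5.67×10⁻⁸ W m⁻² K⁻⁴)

Energy balance: absorbed = emitted ⇒ πR²·S(1−A) = 4πR²·σT_eq⁴, so T_eq⁴ = S(1−A)/(4σ).
T_eq = [2520 × 0.37 / (4 × 5.67×10⁻⁸)]^(1/4) = (4.11×10⁹)^(1/4) = 253 K.

T_eq ≈ 253 K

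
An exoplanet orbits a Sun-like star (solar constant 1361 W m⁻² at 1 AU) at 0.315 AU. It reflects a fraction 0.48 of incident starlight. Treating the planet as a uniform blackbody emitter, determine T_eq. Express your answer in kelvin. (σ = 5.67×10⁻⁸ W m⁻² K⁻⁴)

Flux at 0.315 AU: S = 1361/0.315² = 1.37×10⁴ W m⁻².
Energy balance: absorbed = emitted ⇒ πR²·S(1−A) = 4πR²·σT_eq⁴, so T_eq⁴ = S(1−A)/(4σ).
T_eq = [1.37×10⁴ × 0.52 / (4 × 5.67×10⁻⁸)]^(1/4) = (3.14×10¹⁰)^(1/4) = 421 K.

T_eq ≈ 421 K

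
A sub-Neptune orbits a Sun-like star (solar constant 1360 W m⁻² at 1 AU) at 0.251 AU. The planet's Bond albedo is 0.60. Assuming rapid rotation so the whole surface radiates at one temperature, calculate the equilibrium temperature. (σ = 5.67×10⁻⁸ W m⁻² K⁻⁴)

Flux at 0.251 AU: S = 1360/0.251² = 2.16×10⁴ W m⁻².
Energy balance: absorbed = emitted ⇒ πR²·S(1−A) = 4πR²·σT_eq⁴, so T_eq⁴ = S(1−A)/(4σ).
T_eq = [2.16×10⁴ × 0.40 / (4 × 5.67×10⁻⁸)]^(1/4) = (3.81×10¹⁰)^(1/4) = 442 K.

T_eq ≈ 442 K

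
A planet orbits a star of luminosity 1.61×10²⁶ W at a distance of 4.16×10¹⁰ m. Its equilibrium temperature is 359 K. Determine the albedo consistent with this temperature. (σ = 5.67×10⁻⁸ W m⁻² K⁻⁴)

Flux: S = L/(4πd²) = 1.61×10²⁶/(4π×(4.16×10¹⁰)²) = 7400 W m⁻².
From T_eq⁴ = S(1−A)/(4σ): 1−A = 4σT_eq⁴/S.
1−A = 4 × 5.67×10⁻⁸ × (359)⁴ / 7400 = 0.509.

A ≈ 0.49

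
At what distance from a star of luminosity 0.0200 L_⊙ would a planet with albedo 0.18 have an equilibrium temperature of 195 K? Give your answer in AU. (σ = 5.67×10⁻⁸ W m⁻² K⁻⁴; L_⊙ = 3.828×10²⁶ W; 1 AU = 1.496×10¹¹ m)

L = 0.0200 × 3.828×10²⁶ = 7.66×10²⁴ W.
From T_eq⁴ = L(1−A)/(16πσd²): d = √[L(1−A)/(16πσT_eq⁴)].
d = √[7.66×10²⁴ × 0.82 / (16π × 5.67×10⁻⁸ × (195)⁴)] = 3.90×10¹⁰ m = 0.261 AU.

d ≈ 0.261 AU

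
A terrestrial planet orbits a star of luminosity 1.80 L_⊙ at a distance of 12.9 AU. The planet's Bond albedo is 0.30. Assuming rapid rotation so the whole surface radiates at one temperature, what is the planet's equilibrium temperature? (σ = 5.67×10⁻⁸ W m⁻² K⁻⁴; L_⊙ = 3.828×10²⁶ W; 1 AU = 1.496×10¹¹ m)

T_eq ≈ 82.1 K

d = 12.9 AU = 1.93×10¹² m.
L = 1.80 × 3.828×10²⁶ = 6.89×10²⁶ W.
Flux: S = L/(4πd²) = 6.89×10²⁶/(4π×(1.93×10¹²)²) = 14.7 W m⁻².
Energy balance: absorbed = emitted ⇒ πR²·S(1−A) = 4πR²·σT_eq⁴, so T_eq⁴ = S(1−A)/(4σ).
T_eq = [14.7 × 0.70 / (4 × 5.67×10⁻⁸)]^(1/4) = (4.54×10⁷)^(1/4) = 82.1 K.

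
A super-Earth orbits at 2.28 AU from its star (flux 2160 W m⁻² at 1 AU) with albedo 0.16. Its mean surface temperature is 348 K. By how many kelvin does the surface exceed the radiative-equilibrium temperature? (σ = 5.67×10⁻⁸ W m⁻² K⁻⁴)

ΔT ≈ 149.9 K

S = 2160/2.28² = 415.5 W m⁻².
T_eq = [S(1−A)/(4σ)]^(1/4) = [415.5×0.84/(4×5.67×10⁻⁸)]^(1/4) = 198.1 K.
ΔT = T_surf − T_eq = 348 − 198.1.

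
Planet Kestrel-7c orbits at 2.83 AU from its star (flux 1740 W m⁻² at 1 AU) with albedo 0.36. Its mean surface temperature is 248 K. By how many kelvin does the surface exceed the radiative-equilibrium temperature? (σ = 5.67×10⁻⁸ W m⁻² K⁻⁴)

ΔT ≈ 90.6 K

S = 1740/2.83² = 217.3 W m⁻².
T_eq = [S(1−A)/(4σ)]^(1/4) = [217.3×0.64/(4×5.67×10⁻⁸)]^(1/4) = 157.4 K.
ΔT = T_surf − T_eq = 248 − 157.4.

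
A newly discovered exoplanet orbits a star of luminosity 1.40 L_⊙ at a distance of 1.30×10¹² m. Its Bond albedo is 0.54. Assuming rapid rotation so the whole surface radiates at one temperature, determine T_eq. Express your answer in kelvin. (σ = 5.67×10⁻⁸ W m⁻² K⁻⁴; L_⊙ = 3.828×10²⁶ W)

T_eq ≈ 84.6 K

L = 1.40 × 3.828×10²⁶ = 5.36×10²⁶ W.
Flux: S = L/(4πd²) = 5.36×10²⁶/(4π×(1.30×10¹²)²) = 25.2 W m⁻².
Energy balance: absorbed = emitted ⇒ πR²·S(1−A) = 4πR²·σT_eq⁴, so T_eq⁴ = S(1−A)/(4σ).
T_eq = [25.2 × 0.46 / (4 × 5.67×10⁻⁸)]^(1/4) = (5.12×10⁷)^(1/4) = 84.6 K.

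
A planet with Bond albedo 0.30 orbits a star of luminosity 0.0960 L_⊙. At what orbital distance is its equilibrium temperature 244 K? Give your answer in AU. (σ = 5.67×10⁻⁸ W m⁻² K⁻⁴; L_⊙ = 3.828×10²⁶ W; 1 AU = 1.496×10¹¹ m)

d ≈ 0.337 AU

L = 0.0960 × 3.828×10²⁶ = 3.67×10²⁵ W.
From T_eq⁴ = L(1−A)/(16πσd²): d = √[L(1−A)/(16πσT_eq⁴)].
d = √[3.67×10²⁵ × 0.70 / (16π × 5.67×10⁻⁸ × (244)⁴)] = 5.05×10¹⁰ m = 0.337 AU.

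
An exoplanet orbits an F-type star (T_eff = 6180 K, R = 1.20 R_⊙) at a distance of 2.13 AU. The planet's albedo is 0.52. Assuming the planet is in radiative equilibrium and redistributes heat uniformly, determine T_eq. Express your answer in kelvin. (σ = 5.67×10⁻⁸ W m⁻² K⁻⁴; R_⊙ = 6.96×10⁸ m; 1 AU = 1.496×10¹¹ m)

R_⋆ = 1.20 × 6.96×10⁸ = 8.35×10⁸ m.
d = 2.13 AU = 3.19×10¹¹ m.
L = 4πR_⋆²σT_⋆⁴ = 4π(8.35×10⁸)² × 5.67×10⁻⁸ × (6180)⁴ = 7.25×10²⁶ W.
S = L/(4πd²) = 568 W m⁻².
Energy balance: absorbed = emitted ⇒ πR²·S(1−A) = 4πR²·σT_eq⁴, so T_eq⁴ = S(1−A)/(4σ).
T_eq = [568 × 0.48 / (4 × 5.67×10⁻⁸)]^(1/4) = (1.20×10⁹)^(1/4) = 186 K.

T_eq ≈ 186 K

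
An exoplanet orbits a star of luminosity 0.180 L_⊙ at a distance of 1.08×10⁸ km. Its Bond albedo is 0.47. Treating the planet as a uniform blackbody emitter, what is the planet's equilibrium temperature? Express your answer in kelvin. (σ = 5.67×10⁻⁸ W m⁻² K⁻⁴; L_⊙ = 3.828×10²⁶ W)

d = 1.08×10⁸ km = 1.08×10¹¹ m.
L = 0.180 × 3.828×10²⁶ = 6.89×10²⁵ W.
Flux: S = L/(4πd²) = 6.89×10²⁵/(4π×(1.08×10¹¹)²) = 470 W m⁻².
Energy balance: absorbed = emitted ⇒ πR²·S(1−A) = 4πR²·σT_eq⁴, so T_eq⁴ = S(1−A)/(4σ).
T_eq = [470 × 0.53 / (4 × 5.67×10⁻⁸)]^(1/4) = (1.10×10⁹)^(1/4) = 182 K.

T_eq ≈ 182 K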